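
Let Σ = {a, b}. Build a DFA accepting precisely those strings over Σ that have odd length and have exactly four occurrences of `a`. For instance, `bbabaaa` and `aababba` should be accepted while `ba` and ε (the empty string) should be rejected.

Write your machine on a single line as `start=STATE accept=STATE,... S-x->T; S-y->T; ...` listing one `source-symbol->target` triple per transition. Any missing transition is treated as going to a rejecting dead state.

start=S0; accept=S10; S0-a->S1; S0-b->S2; S1-a->S3; S1-b->S4; S2-a->S4; S2-b->S0; S3-a->S5; S3-b->S6; S4-a->S6; S4-b->S1; S5-a->S7; S5-b->S8; S6-a->S8; S6-b->S3; S7-a->S9; S7-b->S10; S8-a->S10; S8-b->S5; S9-a->S9; S9-b->S9; S10-a->S9; S10-b->S7

Build one automaton per condition and run them in lockstep. One (2 states) tracks the input length modulo 2; the other (6 states) tracks the count of `a`s, saturating at 5. Each combined state is a pair, one component from each; accept when both components accept. Equivalent product states are then merged.
11 states suffice.
          a    b  
>  S0     S1   S2 
   S1     S3   S4 
   S2     S4   S0 
   S3     S5   S6 
   S4     S6   S1 
   S5     S7   S8 
   S6     S8   S3 
   S7     S9  S10 
   S8    S10   S5 
   S9     S9   S9 
 * S10    S9   S7 
(> = start, * = accepting)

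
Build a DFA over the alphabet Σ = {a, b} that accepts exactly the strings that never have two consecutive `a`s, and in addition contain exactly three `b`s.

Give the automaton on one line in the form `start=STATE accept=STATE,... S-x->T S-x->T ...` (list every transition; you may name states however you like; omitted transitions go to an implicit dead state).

start=S0 accept=S8,S10 S0-a->S1 S0-b->S2 S1-a->S3 S1-b->S2 S2-a->S4 S2-b->S5 S3-a->S3 S3-b->S6 S4-a->S6 S4-b->S5 S5-a->S7 S5-b->S8 S6-a->S6 S6-b->S9 S7-a->S9 S7-b->S8 S8-a->S10 S8-b->S11 S9-a->S9 S9-b->S12 S10-a->S12 S10-b->S11 S11-a->S13 S11-b->S11 S12-a->S12 S12-b->S14 S13-a->S14 S13-b->S11 S14-a->S14 S14-b->S14

Build one automaton per condition and run them in lockstep. One (3 states) tracks partial matches of the forbidden pattern `aa`; the other (5 states) tracks the count of `b`s, saturating at 4. Each combined state is a pair, one component from each; accept when both components accept.
15 states suffice.
          a    b  
>  S0     S1   S2 
   S1     S3   S2 
   S2     S4   S5 
   S3     S3   S6 
   S4     S6   S5 
   S5     S7   S8 
   S6     S6   S9 
   S7     S9   S8 
 * S8    S10  S11 
   S9     S9  S12 
 * S10   S12  S11 
   S11   S13  S11 
   S12   S12  S14 
   S13   S14  S11 
   S14   S14  S14 
(> = start, * = accepting)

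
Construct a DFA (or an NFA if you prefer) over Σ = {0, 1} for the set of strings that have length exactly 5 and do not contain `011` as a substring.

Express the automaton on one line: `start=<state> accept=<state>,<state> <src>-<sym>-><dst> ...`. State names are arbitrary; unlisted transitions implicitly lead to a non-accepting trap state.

Run two small machines in parallel and take their product. The first has 7 states tracking the input length, saturating at 6; the second has 4 states tracking partial matches of the forbidden pattern `011`. A product state is a pair (one from each), accepting exactly when both do. Equivalent product states are then merged.
          0    1  
>  q0     q1   q2 
   q1     q3   q4 
   q2     q3   q5 
   q3     q6   q7 
   q4     q6   q8 
   q5     q6   q9 
   q6    q10  q11 
   q7    q10   q8 
   q8     q8   q8 
   q9    q10  q10 
   q10   q12  q12 
   q11   q12   q8 
 * q12    q8   q8 
(> = start, * = accepting)

start=q0 accept=q12 q0-0->q1 q0-1->q2 q1-0->q3 q1-1->q4 q2-0->q3 q2-1->q5 q3-0->q6 q3-1->q7 q4-0->q6 q4-1->q8 q5-0->q6 q5-1->q9 q6-0->q10 q6-1->q11 q7-0->q10 q7-1->q8 q8-0->q8 q8-1->q8 q9-0->q10 q9-1->q10 q10-0->q12 q10-1->q12 q11-0->q12 q11-1->q8 q12-0->q8 q12-1->q8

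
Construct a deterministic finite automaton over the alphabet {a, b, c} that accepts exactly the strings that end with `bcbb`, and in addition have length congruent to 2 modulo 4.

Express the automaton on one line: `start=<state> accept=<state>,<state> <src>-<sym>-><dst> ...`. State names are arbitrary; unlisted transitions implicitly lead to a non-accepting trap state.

Run two small machines in parallel and take their product. The first has 5 states tracking how much of the suffix `bcbb` has currently been matched; the second has 4 states tracking the input length modulo 4. A product state is a pair (one from each), accepting exactly when both do. Minimizing collapses redundant product states.
8 states suffice.
        a   b   c  
>  S0   S1  S1  S1 
   S1   S2  S2  S2 
   S2   S3  S4  S3 
   S3   S0  S0  S0 
   S4   S0  S0  S5 
   S5   S1  S6  S1 
   S6   S2  S7  S2 
 * S7   S3  S4  S3 
(> = start, * = accepting)

start=S0 accept=S7 S0-a->S1 S0-b->S1 S0-c->S1 S1-a->S2 S1-b->S2 S1-c->S2 S2-a->S3 S2-b->S4 S2-c->S3 S3-a->S0 S3-b->S0 S3-c->S0 S4-a->S0 S4-b->S0 S4-c->S5 S5-a->S1 S5-b->S6 S5-c->S1 S6-a->S2 S6-b->S7 S6-c->S2 S7-a->S3 S7-b->S4 S7-c->S3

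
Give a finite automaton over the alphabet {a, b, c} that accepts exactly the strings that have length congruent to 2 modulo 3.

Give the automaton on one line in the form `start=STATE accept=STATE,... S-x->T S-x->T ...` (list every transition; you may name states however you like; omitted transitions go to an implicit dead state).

start=S0 accept=S2 S0-a->S1 S0-b->S1 S0-c->S1 S1-a->S2 S1-b->S2 S1-c->S2 S2-a->S0 S2-b->S0 S2-c->S0

Only the length mod 3 matters, so use a 3-cycle: from any state, every input symbol moves to the next state, wrapping S2 back to S0. Mark S2 accepting.
3 states suffice.
        a   b   c  
>  S0   S1  S1  S1 
   S1   S2  S2  S2 
 * S2   S0  S0  S0 
(> = start, * = accepting)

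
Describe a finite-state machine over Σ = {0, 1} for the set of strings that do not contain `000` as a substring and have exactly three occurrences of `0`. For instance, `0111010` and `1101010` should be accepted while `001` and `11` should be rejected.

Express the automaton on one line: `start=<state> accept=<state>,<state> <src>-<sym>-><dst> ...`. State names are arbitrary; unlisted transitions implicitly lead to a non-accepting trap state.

start=A accept=G A-0->B A-1->A B-0->C B-1->D C-0->E C-1->F D-0->F D-1->D E-0->E E-1->E F-0->G F-1->F G-0->E G-1->G

Handle the two conditions separately and then intersect. The first has 4 states tracking partial matches of the forbidden pattern `000`; the second has 5 states tracking the count of `0`s, saturating at 4. A product state is a pair (one from each), accepting exactly when both do. After merging equivalent states the machine shrinks.
With 7 states:
       0  1 
>  A   B  A 
   B   C  D 
   C   E  F 
   D   F  D 
   E   E  E 
   F   G  F 
 * G   E  G 
(> = start, * = accepting)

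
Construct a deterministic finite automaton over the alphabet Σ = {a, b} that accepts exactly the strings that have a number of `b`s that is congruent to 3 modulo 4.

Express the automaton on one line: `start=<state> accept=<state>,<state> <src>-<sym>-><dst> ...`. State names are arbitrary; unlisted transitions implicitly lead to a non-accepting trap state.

Keep the running count of `b`s modulo 4: each `b` advances along the cycle q0 → q1 → q2 → q3 → q0 while other symbols loop. Accept at q3.
4 states suffice.
        a   b  
>  q0   q0  q1 
   q1   q1  q2 
   q2   q2  q3 
 * q3   q3  q0 
(> = start, * = accepting)

start=q0 accept=q3 q0-a->q0 q0-b->q1 q1-a->q1 q1-b->q2 q2-a->q2 q2-b->q3 q3-a->q3 q3-b->q0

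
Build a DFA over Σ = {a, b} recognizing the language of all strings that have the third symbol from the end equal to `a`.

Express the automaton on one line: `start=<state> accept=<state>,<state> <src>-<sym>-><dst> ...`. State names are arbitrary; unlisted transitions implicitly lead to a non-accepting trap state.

Because acceptance depends on a position counted from the end, the machine has to buffer the most recent 3 symbols. Make each state the string of the last up-to-3 symbols read; on input `x` shift the window left and append `x`. Accept when the buffered window has length 3 and begins with `a`.
15 states suffice.
          a    b  
>  s0     s1   s2 
   s1     s3   s4 
   s2     s5   s6 
   s3     s7   s8 
   s4     s9  s10 
   s5    s11  s12 
   s6    s13  s14 
 * s7     s7   s8 
 * s8     s9  s10 
 * s9    s11  s12 
 * s10   s13  s14 
   s11    s7   s8 
   s12    s9  s10 
   s13   s11  s12 
   s14   s13  s14 
(> = start, * = accepting)

start=s0 accept=s7,s8,s9,s10 s0-a->s1 s0-b->s2 s1-a->s3 s1-b->s4 s2-a->s5 s2-b->s6 s3-a->s7 s3-b->s8 s4-a->s9 s4-b->s10 s5-a->s11 s5-b->s12 s6-a->s13 s6-b->s14 s7-a->s7 s7-b->s8 s8-a->s9 s8-b->s10 s9-a->s11 s9-b->s12 s10-a->s13 s10-b->s14 s11-a->s7 s11-b->s8 s12-a->s9 s12-b->s10 s13-a->s11 s13-b->s12 s14-a->s13 s14-b->s14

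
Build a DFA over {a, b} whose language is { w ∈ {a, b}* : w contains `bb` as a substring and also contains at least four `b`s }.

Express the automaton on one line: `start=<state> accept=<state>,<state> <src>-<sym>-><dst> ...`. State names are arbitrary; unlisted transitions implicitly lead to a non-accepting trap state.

Build one automaton per condition and run them in lockstep. One (3 states) tracks whether and how much of `bb` has been seen; the other (6 states) tracks the count of `b`s, saturating at 5. Each combined state is a pair, one component from each; accept when both components accept.
15 states suffice.
          a    b  
>  S0     S0   S1 
   S1     S2   S3 
   S2     S2   S4 
   S3     S3   S5 
   S4     S6   S5 
   S5     S5   S7 
   S6     S6   S8 
 * S7     S7   S9 
   S8    S10   S7 
 * S9     S9   S9 
   S10   S10  S11 
   S11   S12   S9 
   S12   S12  S13 
   S13   S14   S9 
   S14   S14  S13 
(> = start, * = accepting)

start=S0 accept=S7,S9 S0-a->S0 S0-b->S1 S1-a->S2 S1-b->S3 S2-a->S2 S2-b->S4 S3-a->S3 S3-b->S5 S4-a->S6 S4-b->S5 S5-a->S5 S5-b->S7 S6-a->S6 S6-b->S8 S7-a->S7 S7-b->S9 S8-a->S10 S8-b->S7 S9-a->S9 S9-b->S9 S10-a->S10 S10-b->S11 S11-a->S12 S11-b->S9 S12-a->S12 S12-b->S13 S13-a->S14 S13-b->S9 S14-a->S14 S14-b->S13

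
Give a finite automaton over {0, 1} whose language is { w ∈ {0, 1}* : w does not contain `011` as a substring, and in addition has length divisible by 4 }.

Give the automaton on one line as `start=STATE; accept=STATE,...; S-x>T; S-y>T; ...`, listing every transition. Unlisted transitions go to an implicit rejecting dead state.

Run two small machines in parallel and take their product. One (4 states) tracks partial matches of the forbidden pattern `011`; the other (4 states) tracks the input length modulo 4. Each combined state is a pair, one component from each; accept when both components accept.
16 states suffice.
          0    1  
>* s0     s1   s2 
   s1     s3   s4 
   s2     s3   s5 
   s3     s6   s7 
   s4     s6   s8 
   s5     s6   s9 
   s6    s10  s11 
   s7    s10  s12 
   s8    s12  s12 
   s9    s10   s0 
 * s10    s1  s13 
 * s11    s1  s14 
   s12   s14  s14 
   s13    s3  s15 
   s14   s15  s15 
   s15    s8   s8 
(> = start, * = accepting)

start=s0; accept=s0,s10,s11; s0-0>s1; s0-1>s2; s1-0>s3; s1-1>s4; s2-0>s3; s2-1>s5; s3-0>s6; s3-1>s7; s4-0>s6; s4-1>s8; s5-0>s6; s5-1>s9; s6-0>s10; s6-1>s11; s7-0>s10; s7-1>s12; s8-0>s12; s8-1>s12; s9-0>s10; s9-1>s0; s10-0>s1; s10-1>s13; s11-0>s1; s11-1>s14; s12-0>s14; s12-1>s14; s13-0>s3; s13-1>s15; s14-0>s15; s14-1>s15; s15-0>s8; s15-1>s8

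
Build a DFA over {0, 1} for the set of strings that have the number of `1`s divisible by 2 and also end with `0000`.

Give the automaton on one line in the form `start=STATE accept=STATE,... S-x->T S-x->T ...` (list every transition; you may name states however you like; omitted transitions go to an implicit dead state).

start=q0 accept=q5 q0-0->q1 q0-1->q2 q1-0->q3 q1-1->q2 q2-0->q2 q2-1->q0 q3-0->q4 q3-1->q2 q4-0->q5 q4-1->q2 q5-0->q5 q5-1->q2

Build one automaton per condition and run them in lockstep. One (2 states) tracks the count of `1`s modulo 2; the other (5 states) tracks how much of the suffix `0000` has currently been matched. Each combined state is a pair, one component from each; accept when both components accept. Minimizing collapses redundant product states.
6 states suffice.
        0   1  
>  q0   q1  q2 
   q1   q3  q2 
   q2   q2  q0 
   q3   q4  q2 
   q4   q5  q2 
 * q5   q5  q2 
(> = start, * = accepting)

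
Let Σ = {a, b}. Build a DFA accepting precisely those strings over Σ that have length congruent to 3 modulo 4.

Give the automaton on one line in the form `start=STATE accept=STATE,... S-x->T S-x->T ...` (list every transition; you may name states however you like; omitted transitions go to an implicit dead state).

Only the length mod 4 matters, so use a 4-cycle: from any state, every input symbol moves to the next state, wrapping s3 back to s0. Mark s3 accepting.
4 states suffice.
        a   b  
>  s0   s1  s1 
   s1   s2  s2 
   s2   s3  s3 
 * s3   s0  s0 
(> = start, * = accepting)

start=s0 accept=s3 s0-a->s1 s0-b->s1 s1-a->s2 s1-b->s2 s2-a->s3 s2-b->s3 s3-a->s0 s3-b->s0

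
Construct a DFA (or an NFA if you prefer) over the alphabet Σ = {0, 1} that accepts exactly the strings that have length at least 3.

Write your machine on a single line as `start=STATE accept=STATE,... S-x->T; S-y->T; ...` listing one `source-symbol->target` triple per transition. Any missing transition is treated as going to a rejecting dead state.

Count input length up to 4: every symbol moves from s0 toward s4, which means 'more than 3' and absorbs. Accept from {s3, s4}.
        0   1  
>  s0   s1  s1 
   s1   s2  s2 
   s2   s3  s3 
 * s3   s4  s4 
 * s4   s4  s4 
(> = start, * = accepting)

start=s0; accept=s3,s4; s0-0->s1; s0-1->s1; s1-0->s2; s1-1->s2; s2-0->s3; s2-1->s3; s3-0->s4; s3-1->s4; s4-0->s4; s4-1->s4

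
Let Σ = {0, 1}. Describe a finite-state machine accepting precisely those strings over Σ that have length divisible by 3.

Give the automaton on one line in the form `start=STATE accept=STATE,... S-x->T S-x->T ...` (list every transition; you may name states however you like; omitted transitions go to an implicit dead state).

Count input length modulo 3: every symbol advances one step around the cycle q0 → q1 → q2 → q0. Accept at q0.
With 3 states:
        0   1  
>* q0   q1  q1 
   q1   q2  q2 
   q2   q0  q0 
(> = start, * = accepting)

start=q0 accept=q0 q0-0->q1 q0-1->q1 q1-0->q2 q1-1->q2 q2-0->q0 q2-1->q0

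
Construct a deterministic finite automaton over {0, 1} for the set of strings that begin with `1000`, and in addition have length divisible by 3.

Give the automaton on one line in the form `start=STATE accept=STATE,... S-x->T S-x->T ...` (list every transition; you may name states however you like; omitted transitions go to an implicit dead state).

start=A accept=J A-0->B A-1->C B-0->D B-1->D C-0->E C-1->D D-0->F D-1->F E-0->G E-1->F F-0->B F-1->B G-0->H G-1->B H-0->I H-1->I I-0->J I-1->J J-0->H J-1->H

Run two small machines in parallel and take their product. One (6 states) tracks whether the input so far still matches the prefix `1000`; the other (3 states) tracks the input length modulo 3. Each combined state is a pair, one component from each; accept when both components accept.
With 10 states:
       0  1 
>  A   B  C 
   B   D  D 
   C   E  D 
   D   F  F 
   E   G  F 
   F   B  B 
   G   H  B 
   H   I  I 
   I   J  J 
 * J   H  H 
(> = start, * = accepting)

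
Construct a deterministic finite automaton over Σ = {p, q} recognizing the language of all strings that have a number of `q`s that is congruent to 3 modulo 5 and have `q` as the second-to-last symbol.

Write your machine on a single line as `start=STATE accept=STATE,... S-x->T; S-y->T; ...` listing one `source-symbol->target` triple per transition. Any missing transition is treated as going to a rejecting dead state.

Build one automaton per condition and run them in lockstep. One (5 states) tracks the count of `q`s modulo 5; the other (7 states) tracks the last 2 symbols read. Each combined state is a pair, one component from each; accept when both components accept.
With 23 states:
          p    q  
>  s0     s1   s2 
   s1     s3   s4 
   s2     s5   s6 
   s3     s3   s4 
   s4     s5   s6 
   s5     s7   s8 
   s6     s9  s10 
   s7     s7   s8 
   s8     s9  s10 
   s9    s11  s12 
 * s10   s13  s14 
   s11   s11  s12 
   s12   s13  s14 
 * s13   s15  s16 
   s14   s17  s18 
   s15   s15  s16 
   s16   s17  s18 
   s17   s19  s20 
   s18   s21  s22 
   s19   s19  s20 
   s20   s21  s22 
   s21    s3   s4 
   s22    s5   s6 
(> = start, * = accepting)

start=s0; accept=s10,s13; s0-p->s1; s0-q->s2; s1-p->s3; s1-q->s4; s2-p->s5; s2-q->s6; s3-p->s3; s3-q->s4; s4-p->s5; s4-q->s6; s5-p->s7; s5-q->s8; s6-p->s9; s6-q->s10; s7-p->s7; s7-q->s8; s8-p->s9; s8-q->s10; s9-p->s11; s9-q->s12; s10-p->s13; s10-q->s14; s11-p->s11; s11-q->s12; s12-p->s13; s12-q->s14; s13-p->s15; s13-q->s16; s14-p->s17; s14-q->s18; s15-p->s15; s15-q->s16; s16-p->s17; s16-q->s18; s17-p->s19; s17-q->s20; s18-p->s21; s18-q->s22; s19-p->s19; s19-q->s20; s20-p->s21; s20-q->s22; s21-p->s3; s21-q->s4; s22-p->s5; s22-q->s6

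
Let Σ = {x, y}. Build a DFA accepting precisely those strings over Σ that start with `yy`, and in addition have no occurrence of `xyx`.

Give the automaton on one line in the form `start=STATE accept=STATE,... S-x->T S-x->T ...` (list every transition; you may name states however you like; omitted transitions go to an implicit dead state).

Run two small machines in parallel and take their product. One (4 states) tracks whether the input so far still matches the prefix `yy`; the other (4 states) tracks partial matches of the forbidden pattern `xyx`. Each combined state is a pair, one component from each; accept when both components accept.
        x   y  
>  q0   q1  q2 
   q1   q1  q3 
   q2   q1  q4 
   q3   q5  q6 
 * q4   q7  q4 
   q5   q5  q5 
   q6   q1  q6 
 * q7   q7  q8 
 * q8   q9  q4 
   q9   q9  q9 
(> = start, * = accepting)

start=q0 accept=q4,q7,q8 q0-x->q1 q0-y->q2 q1-x->q1 q1-y->q3 q2-x->q1 q2-y->q4 q3-x->q5 q3-y->q6 q4-x->q7 q4-y->q4 q5-x->q5 q5-y->q5 q6-x->q1 q6-y->q6 q7-x->q7 q7-y->q8 q8-x->q9 q8-y->q4 q9-x->q9 q9-y->q9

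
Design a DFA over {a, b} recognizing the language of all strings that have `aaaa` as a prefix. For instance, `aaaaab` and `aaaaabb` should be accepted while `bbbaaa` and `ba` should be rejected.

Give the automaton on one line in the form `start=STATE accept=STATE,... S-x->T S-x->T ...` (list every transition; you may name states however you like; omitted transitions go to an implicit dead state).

Walk along `aaaa` while the input agrees: from q0 take `a` to q1, and so on. Any deviation drops to the rejecting sink q5. Once q4 is reached the prefix is confirmed and every continuation is accepted.
6 states suffice.
        a   b  
>  q0   q1  q5 
   q1   q2  q5 
   q2   q3  q5 
   q3   q4  q5 
 * q4   q4  q4 
   q5   q5  q5 
(> = start, * = accepting)

start=q0 accept=q4 q0-a->q1 q0-b->q5 q1-a->q2 q1-b->q5 q2-a->q3 q2-b->q5 q3-a->q4 q3-b->q5 q4-a->q4 q4-b->q4 q5-a->q5 q5-b->q5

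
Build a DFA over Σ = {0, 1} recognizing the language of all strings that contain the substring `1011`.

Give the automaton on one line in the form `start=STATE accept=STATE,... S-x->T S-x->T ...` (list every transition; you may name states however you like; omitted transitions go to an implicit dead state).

start=s0 accept=s4 s0-0->s0 s0-1->s1 s1-0->s2 s1-1->s1 s2-0->s0 s2-1->s3 s3-0->s2 s3-1->s4 s4-0->s4 s4-1->s4

Track how much of `1011` has been matched so far: state s0 is no progress, s4 is the absorbing accept state reached once `1011` has occurred. Intermediate states record partial matches; on a mismatch, fall back to the longest reusable overlap.
A 5-state machine:
        0   1  
>  s0   s0  s1 
   s1   s2  s1 
   s2   s0  s3 
   s3   s2  s4 
 * s4   s4  s4 
(> = start, * = accepting)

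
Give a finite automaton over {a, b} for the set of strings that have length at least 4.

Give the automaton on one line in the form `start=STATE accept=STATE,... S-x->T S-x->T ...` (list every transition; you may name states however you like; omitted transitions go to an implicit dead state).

start=s0 accept=s4,s5 s0-a->s1 s0-b->s1 s1-a->s2 s1-b->s2 s2-a->s3 s2-b->s3 s3-a->s4 s3-b->s4 s4-a->s5 s4-b->s5 s5-a->s5 s5-b->s5

Count input length up to 5: every symbol moves from s0 toward s5, which means 'more than 4' and absorbs. Accept from {s4, s5}.
6 states suffice.
        a   b  
>  s0   s1  s1 
   s1   s2  s2 
   s2   s3  s3 
   s3   s4  s4 
 * s4   s5  s5 
 * s5   s5  s5 
(> = start, * = accepting)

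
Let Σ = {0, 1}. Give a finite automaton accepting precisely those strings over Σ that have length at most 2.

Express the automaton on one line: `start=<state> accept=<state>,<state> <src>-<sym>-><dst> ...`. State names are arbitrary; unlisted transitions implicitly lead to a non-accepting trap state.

start=s0 accept=s0,s1,s2 s0-0->s1 s0-1->s1 s1-0->s2 s1-1->s2 s2-0->s3 s2-1->s3 s3-0->s3 s3-1->s3

Count input length up to 3: every symbol moves from s0 toward s3, which means 'more than 2' and absorbs. Accept from {s0, s1, s2}.
4 states suffice.
        0   1  
>* s0   s1  s1 
 * s1   s2  s2 
 * s2   s3  s3 
   s3   s3  s3 
(> = start, * = accepting)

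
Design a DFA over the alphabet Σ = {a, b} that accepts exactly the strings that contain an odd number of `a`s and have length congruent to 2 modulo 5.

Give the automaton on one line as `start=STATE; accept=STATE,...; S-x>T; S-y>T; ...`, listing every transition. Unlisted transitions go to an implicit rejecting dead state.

start=s0; accept=s4; s0-a>s1; s0-b>s2; s1-a>s3; s1-b>s4; s2-a>s4; s2-b>s3; s3-a>s5; s3-b>s6; s4-a>s6; s4-b>s5; s5-a>s7; s5-b>s8; s6-a>s8; s6-b>s7; s7-a>s9; s7-b>s0; s8-a>s0; s8-b>s9; s9-a>s2; s9-b>s1

Run two small machines in parallel and take their product. One (2 states) tracks the count of `a`s modulo 2; the other (5 states) tracks the input length modulo 5. Each combined state is a pair, one component from each; accept when both components accept.
10 states suffice.
        a   b  
>  s0   s1  s2 
   s1   s3  s4 
   s2   s4  s3 
   s3   s5  s6 
 * s4   s6  s5 
   s5   s7  s8 
   s6   s8  s7 
   s7   s9  s0 
   s8   s0  s9 
   s9   s2  s1 
(> = start, * = accepting)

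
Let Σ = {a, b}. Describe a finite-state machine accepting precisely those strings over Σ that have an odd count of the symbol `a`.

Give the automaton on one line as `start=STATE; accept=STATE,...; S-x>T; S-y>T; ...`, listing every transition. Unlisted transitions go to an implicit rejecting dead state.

start=q0; accept=q1; q0-a>q1; q0-b>q0; q1-a>q0; q1-b>q1

The only thing that matters is how many `a`s have appeared, reduced mod 2. Use one state per residue: q0 for 0, …, q1 for 1. Reading `a` moves to the next residue; anything else stays put. q1 is accepting.
With 2 states:
        a   b  
>  q0   q1  q0 
 * q1   q0  q1 
(> = start, * = accepting)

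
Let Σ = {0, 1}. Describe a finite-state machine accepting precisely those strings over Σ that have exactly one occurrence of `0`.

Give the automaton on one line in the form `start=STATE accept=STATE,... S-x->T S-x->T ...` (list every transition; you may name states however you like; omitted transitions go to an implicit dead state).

Count `0`s, saturating at 2: state q0 means no `0` yet, q1 means one `0` seen, q2 means more than one. Each `0` increments (capped at q2); other symbols loop. Accept from {q1}.
With 3 states:
        0   1  
>  q0   q1  q0 
 * q1   q2  q1 
   q2   q2  q2 
(> = start, * = accepting)

start=q0 accept=q1 q0-0->q1 q0-1->q0 q1-0->q2 q1-1->q1 q2-0->q2 q2-1->q2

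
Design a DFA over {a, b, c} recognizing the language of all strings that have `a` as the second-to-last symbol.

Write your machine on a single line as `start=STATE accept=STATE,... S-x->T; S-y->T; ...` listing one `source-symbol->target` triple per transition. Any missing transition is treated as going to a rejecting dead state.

A DFA must remember the last 2 symbols (since which symbol is second-to-last isn't known until the input ends). Use one state per possible window of the last ≤2 symbols; accept from those whose window starts with `a`.
With 13 states:
          a    b    c  
>  q0     q1   q2   q3 
   q1     q4   q5   q6 
   q2     q7   q8   q9 
   q3    q10  q11  q12 
 * q4     q4   q5   q6 
 * q5     q7   q8   q9 
 * q6    q10  q11  q12 
   q7     q4   q5   q6 
   q8     q7   q8   q9 
   q9    q10  q11  q12 
   q10    q4   q5   q6 
   q11    q7   q8   q9 
   q12   q10  q11  q12 
(> = start, * = accepting)

start=q0; accept=q4,q5,q6; q0-a->q1; q0-b->q2; q0-c->q3; q1-a->q4; q1-b->q5; q1-c->q6; q2-a->q7; q2-b->q8; q2-c->q9; q3-a->q10; q3-b->q11; q3-c->q12; q4-a->q4; q4-b->q5; q4-c->q6; q5-a->q7; q5-b->q8; q5-c->q9; q6-a->q10; q6-b->q11; q6-c->q12; q7-a->q4; q7-b->q5; q7-c->q6; q8-a->q7; q8-b->q8; q8-c->q9; q9-a->q10; q9-b->q11; q9-c->q12; q10-a->q4; q10-b->q5; q10-c->q6; q11-a->q7; q11-b->q8; q11-c->q9; q12-a->q10; q12-b->q11; q12-c->q12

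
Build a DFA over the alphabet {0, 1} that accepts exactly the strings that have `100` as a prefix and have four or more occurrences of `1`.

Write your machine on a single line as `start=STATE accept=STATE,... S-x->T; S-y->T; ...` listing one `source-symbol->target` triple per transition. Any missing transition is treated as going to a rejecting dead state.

Run two small machines in parallel and take their product. The first has 5 states tracking whether the input so far still matches the prefix `100`; the second has 6 states tracking the count of `1`s, saturating at 5. A product state is a pair (one from each), accepting exactly when both do. Minimizing collapses redundant product states.
With 8 states:
        0   1  
>  q0   q1  q2 
   q1   q1  q1 
   q2   q3  q1 
   q3   q4  q1 
   q4   q4  q5 
   q5   q5  q6 
   q6   q6  q7 
 * q7   q7  q7 
(> = start, * = accepting)

start=q0; accept=q7; q0-0->q1; q0-1->q2; q1-0->q1; q1-1->q1; q2-0->q3; q2-1->q1; q3-0->q4; q3-1->q1; q4-0->q4; q4-1->q5; q5-0->q5; q5-1->q6; q6-0->q6; q6-1->q7; q7-0->q7; q7-1->q7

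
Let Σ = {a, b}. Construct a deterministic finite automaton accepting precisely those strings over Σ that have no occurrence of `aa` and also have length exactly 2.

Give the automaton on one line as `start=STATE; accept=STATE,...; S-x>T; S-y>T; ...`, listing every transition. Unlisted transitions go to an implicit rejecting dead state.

start=S0; accept=S4; S0-a>S1; S0-b>S2; S1-a>S3; S1-b>S4; S2-a>S4; S2-b>S4; S3-a>S3; S3-b>S3; S4-a>S3; S4-b>S3

Handle the two conditions separately and then intersect. One (3 states) tracks partial matches of the forbidden pattern `aa`; the other (4 states) tracks the input length, saturating at 3. Each combined state is a pair, one component from each; accept when both components accept. Minimizing collapses redundant product states.
        a   b  
>  S0   S1  S2 
   S1   S3  S4 
   S2   S4  S4 
   S3   S3  S3 
 * S4   S3  S3 
(> = start, * = accepting)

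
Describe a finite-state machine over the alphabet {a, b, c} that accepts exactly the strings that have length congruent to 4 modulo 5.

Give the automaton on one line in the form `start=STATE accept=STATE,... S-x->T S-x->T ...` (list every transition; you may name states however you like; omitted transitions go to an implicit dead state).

start=s0 accept=s4 s0-a->s1 s0-b->s1 s0-c->s1 s1-a->s2 s1-b->s2 s1-c->s2 s2-a->s3 s2-b->s3 s2-c->s3 s3-a->s4 s3-b->s4 s3-c->s4 s4-a->s0 s4-b->s0 s4-c->s0

Count input length modulo 5: every symbol advances one step around the cycle s0 → s1 → s2 → s3 → s4 → s0. Accept at s4.
With 5 states:
        a   b   c  
>  s0   s1  s1  s1 
   s1   s2  s2  s2 
   s2   s3  s3  s3 
   s3   s4  s4  s4 
 * s4   s0  s0  s0 
(> = start, * = accepting)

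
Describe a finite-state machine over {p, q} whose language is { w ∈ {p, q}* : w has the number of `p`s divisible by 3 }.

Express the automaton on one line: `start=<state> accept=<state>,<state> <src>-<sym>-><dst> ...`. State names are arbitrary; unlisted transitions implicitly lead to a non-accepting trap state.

The only thing that matters is how many `p`s have appeared, reduced mod 3. Use one state per residue: s0 for 0, …, s2 for 2. Reading `p` moves to the next residue; anything else stays put. s0 is accepting.
3 states suffice.
        p   q  
>* s0   s1  s0 
   s1   s2  s1 
   s2   s0  s2 
(> = start, * = accepting)

start=s0 accept=s0 s0-p->s1 s0-q->s0 s1-p->s2 s1-q->s1 s2-p->s0 s2-q->s2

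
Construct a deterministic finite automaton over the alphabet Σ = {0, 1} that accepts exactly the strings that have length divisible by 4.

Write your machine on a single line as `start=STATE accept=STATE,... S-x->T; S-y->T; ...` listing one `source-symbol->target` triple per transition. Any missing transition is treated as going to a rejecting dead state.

start=S0; accept=S0; S0-0->S1; S0-1->S1; S1-0->S2; S1-1->S2; S2-0->S3; S2-1->S3; S3-0->S0; S3-1->S0

Count input length modulo 4: every symbol advances one step around the cycle S0 → S1 → S2 → S3 → S0. Accept at S0.
A 4-state machine:
        0   1  
>* S0   S1  S1 
   S1   S2  S2 
   S2   S3  S3 
   S3   S0  S0 
(> = start, * = accepting)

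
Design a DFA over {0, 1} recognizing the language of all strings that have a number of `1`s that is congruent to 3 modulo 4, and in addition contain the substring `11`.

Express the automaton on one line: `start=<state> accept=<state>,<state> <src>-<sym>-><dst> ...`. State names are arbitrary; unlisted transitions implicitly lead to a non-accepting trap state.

start=q0 accept=q5 q0-0->q0 q0-1->q1 q1-0->q2 q1-1->q3 q2-0->q2 q2-1->q4 q3-0->q3 q3-1->q5 q4-0->q6 q4-1->q5 q5-0->q5 q5-1->q7 q6-0->q6 q6-1->q8 q7-0->q7 q7-1->q9 q8-0->q10 q8-1->q7 q9-0->q9 q9-1->q3 q10-0->q10 q10-1->q11 q11-0->q0 q11-1->q9

Build one automaton per condition and run them in lockstep. The first has 4 states tracking the count of `1`s modulo 4; the second has 3 states tracking whether and how much of `11` has been seen. A product state is a pair (one from each), accepting exactly when both do.
          0    1  
>  q0     q0   q1 
   q1     q2   q3 
   q2     q2   q4 
   q3     q3   q5 
   q4     q6   q5 
 * q5     q5   q7 
   q6     q6   q8 
   q7     q7   q9 
   q8    q10   q7 
   q9     q9   q3 
   q10   q10  q11 
   q11    q0   q9 
(> = start, * = accepting)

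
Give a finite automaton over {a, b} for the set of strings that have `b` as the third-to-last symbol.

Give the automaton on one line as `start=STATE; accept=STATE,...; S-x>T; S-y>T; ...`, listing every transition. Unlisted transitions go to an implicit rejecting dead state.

start=q0; accept=q11,q12,q13,q14; q0-a>q1; q0-b>q2; q1-a>q3; q1-b>q4; q2-a>q5; q2-b>q6; q3-a>q7; q3-b>q8; q4-a>q9; q4-b>q10; q5-a>q11; q5-b>q12; q6-a>q13; q6-b>q14; q7-a>q7; q7-b>q8; q8-a>q9; q8-b>q10; q9-a>q11; q9-b>q12; q10-a>q13; q10-b>q14; q11-a>q7; q11-b>q8; q12-a>q9; q12-b>q10; q13-a>q11; q13-b>q12; q14-a>q13; q14-b>q14

Because acceptance depends on a position counted from the end, the machine has to buffer the most recent 3 symbols. Make each state the string of the last up-to-3 symbols read; on input `x` shift the window left and append `x`. Accept when the buffered window has length 3 and begins with `b`.
          a    b  
>  q0     q1   q2 
   q1     q3   q4 
   q2     q5   q6 
   q3     q7   q8 
   q4     q9  q10 
   q5    q11  q12 
   q6    q13  q14 
   q7     q7   q8 
   q8     q9  q10 
   q9    q11  q12 
   q10   q13  q14 
 * q11    q7   q8 
 * q12    q9  q10 
 * q13   q11  q12 
 * q14   q13  q14 
(> = start, * = accepting)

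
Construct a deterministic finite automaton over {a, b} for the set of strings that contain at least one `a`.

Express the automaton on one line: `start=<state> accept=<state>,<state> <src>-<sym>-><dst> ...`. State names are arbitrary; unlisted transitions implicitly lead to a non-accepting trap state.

Count `a`s, saturating at 2: state q0 means no `a` yet, q1 means one `a` seen, q2 means more than one. Each `a` increments (capped at q2); other symbols loop. Accept from {q1, q2}.
A 3-state machine:
        a   b  
>  q0   q1  q0 
 * q1   q2  q1 
 * q2   q2  q2 
(> = start, * = accepting)

start=q0 accept=q1,q2 q0-a->q1 q0-b->q0 q1-a->q2 q1-b->q1 q2-a->q2 q2-b->q2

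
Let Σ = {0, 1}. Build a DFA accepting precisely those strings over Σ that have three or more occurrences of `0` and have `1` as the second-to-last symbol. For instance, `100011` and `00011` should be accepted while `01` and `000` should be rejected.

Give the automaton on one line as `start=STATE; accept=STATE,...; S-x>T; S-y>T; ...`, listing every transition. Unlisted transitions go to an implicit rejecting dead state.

start=A; accept=G,H; A-0>B; A-1>A; B-0>C; B-1>B; C-0>D; C-1>E; D-0>D; D-1>F; E-0>G; E-1>E; F-0>G; F-1>H; G-0>D; G-1>F; H-0>G; H-1>H

Handle the two conditions separately and then intersect. The first has 5 states tracking the count of `0`s, saturating at 4; the second has 7 states tracking the last 2 symbols read. A product state is a pair (one from each), accepting exactly when both do. Minimizing collapses redundant product states.
An 8-state machine:
       0  1 
>  A   B  A 
   B   C  B 
   C   D  E 
   D   D  F 
   E   G  E 
   F   G  H 
 * G   D  F 
 * H   G  H 
(> = start, * = accepting)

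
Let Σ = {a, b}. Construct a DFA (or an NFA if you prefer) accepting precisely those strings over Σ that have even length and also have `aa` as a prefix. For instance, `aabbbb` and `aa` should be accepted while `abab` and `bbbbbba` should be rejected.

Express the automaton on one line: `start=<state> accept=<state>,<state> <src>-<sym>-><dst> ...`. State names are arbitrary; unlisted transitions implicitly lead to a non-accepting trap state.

start=q0 accept=q3 q0-a->q1 q0-b->q2 q1-a->q3 q1-b->q4 q2-a->q4 q2-b->q4 q3-a->q5 q3-b->q5 q4-a->q2 q4-b->q2 q5-a->q3 q5-b->q3

Run two small machines in parallel and take their product. The first has 2 states tracking the input length modulo 2; the second has 4 states tracking whether the input so far still matches the prefix `aa`. A product state is a pair (one from each), accepting exactly when both do.
With 6 states:
        a   b  
>  q0   q1  q2 
   q1   q3  q4 
   q2   q4  q4 
 * q3   q5  q5 
   q4   q2  q2 
   q5   q3  q3 
(> = start, * = accepting)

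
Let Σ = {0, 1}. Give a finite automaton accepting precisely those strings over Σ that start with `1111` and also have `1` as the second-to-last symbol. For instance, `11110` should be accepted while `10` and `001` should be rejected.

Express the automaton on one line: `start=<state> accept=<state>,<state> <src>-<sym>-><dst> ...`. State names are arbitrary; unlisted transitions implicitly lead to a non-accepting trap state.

Run two small machines in parallel and take their product. The first has 6 states tracking whether the input so far still matches the prefix `1111`; the second has 7 states tracking the last 2 symbols read. A product state is a pair (one from each), accepting exactly when both do. Equivalent product states are then merged.
A 9-state machine:
        0   1  
>  q0   q1  q2 
   q1   q1  q1 
   q2   q1  q3 
   q3   q1  q4 
   q4   q1  q5 
 * q5   q6  q5 
 * q6   q7  q8 
   q7   q7  q8 
   q8   q6  q5 
(> = start, * = accepting)

start=q0 accept=q5,q6 q0-0->q1 q0-1->q2 q1-0->q1 q1-1->q1 q2-0->q1 q2-1->q3 q3-0->q1 q3-1->q4 q4-0->q1 q4-1->q5 q5-0->q6 q5-1->q5 q6-0->q7 q6-1->q8 q7-0->q7 q7-1->q8 q8-0->q6 q8-1->q5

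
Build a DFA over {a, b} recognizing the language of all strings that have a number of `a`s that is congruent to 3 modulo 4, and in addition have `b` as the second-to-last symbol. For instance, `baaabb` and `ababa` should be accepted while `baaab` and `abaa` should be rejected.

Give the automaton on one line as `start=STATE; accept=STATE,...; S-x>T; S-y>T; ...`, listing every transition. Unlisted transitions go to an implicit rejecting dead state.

start=s0; accept=s13,s18; s0-a>s1; s0-b>s2; s1-a>s3; s1-b>s4; s2-a>s5; s2-b>s6; s3-a>s7; s3-b>s8; s4-a>s9; s4-b>s10; s5-a>s3; s5-b>s4; s6-a>s5; s6-b>s6; s7-a>s11; s7-b>s12; s8-a>s13; s8-b>s14; s9-a>s7; s9-b>s8; s10-a>s9; s10-b>s10; s11-a>s15; s11-b>s16; s12-a>s17; s12-b>s18; s13-a>s11; s13-b>s12; s14-a>s13; s14-b>s14; s15-a>s3; s15-b>s4; s16-a>s5; s16-b>s6; s17-a>s15; s17-b>s16; s18-a>s17; s18-b>s18

Run two small machines in parallel and take their product. One (4 states) tracks the count of `a`s modulo 4; the other (7 states) tracks the last 2 symbols read. Each combined state is a pair, one component from each; accept when both components accept.
A 19-state machine:
          a    b  
>  s0     s1   s2 
   s1     s3   s4 
   s2     s5   s6 
   s3     s7   s8 
   s4     s9  s10 
   s5     s3   s4 
   s6     s5   s6 
   s7    s11  s12 
   s8    s13  s14 
   s9     s7   s8 
   s10    s9  s10 
   s11   s15  s16 
   s12   s17  s18 
 * s13   s11  s12 
   s14   s13  s14 
   s15    s3   s4 
   s16    s5   s6 
   s17   s15  s16 
 * s18   s17  s18 
(> = start, * = accepting)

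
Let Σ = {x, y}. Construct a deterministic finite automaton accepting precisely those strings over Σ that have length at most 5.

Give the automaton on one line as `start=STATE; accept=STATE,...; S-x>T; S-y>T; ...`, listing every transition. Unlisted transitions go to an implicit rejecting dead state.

start=s0; accept=s0,s1,s2,s3,s4,s5; s0-x>s1; s0-y>s1; s1-x>s2; s1-y>s2; s2-x>s3; s2-y>s3; s3-x>s4; s3-y>s4; s4-x>s5; s4-y>s5; s5-x>s6; s5-y>s6; s6-x>s6; s6-y>s6

We only need to distinguish lengths 0, 1, …, 5, and '>5'. Chain s0 → s1 → s2 → s3 → s4 → s5 → s6 on every symbol, with s6 looping. Accepting states: {s0, s1, s2, s3, s4, s5}.
With 7 states:
        x   y  
>* s0   s1  s1 
 * s1   s2  s2 
 * s2   s3  s3 
 * s3   s4  s4 
 * s4   s5  s5 
 * s5   s6  s6 
   s6   s6  s6 
(> = start, * = accepting)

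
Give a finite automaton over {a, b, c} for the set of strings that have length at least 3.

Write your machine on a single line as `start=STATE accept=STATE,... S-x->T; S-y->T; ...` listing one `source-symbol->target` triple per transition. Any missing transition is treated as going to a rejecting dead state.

Count input length up to 4: every symbol moves from q0 toward q4, which means 'more than 3' and absorbs. Accept from {q3, q4}.
        a   b   c  
>  q0   q1  q1  q1 
   q1   q2  q2  q2 
   q2   q3  q3  q3 
 * q3   q4  q4  q4 
 * q4   q4  q4  q4 
(> = start, * = accepting)

start=q0; accept=q3,q4; q0-a->q1; q0-b->q1; q0-c->q1; q1-a->q2; q1-b->q2; q1-c->q2; q2-a->q3; q2-b->q3; q2-c->q3; q3-a->q4; q3-b->q4; q3-c->q4; q4-a->q4; q4-b->q4; q4-c->q4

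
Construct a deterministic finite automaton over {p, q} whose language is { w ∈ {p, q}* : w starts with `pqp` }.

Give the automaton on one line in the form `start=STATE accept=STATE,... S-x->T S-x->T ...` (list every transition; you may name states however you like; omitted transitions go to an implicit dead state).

Walk along `pqp` while the input agrees: from S0 take `p` to S1, and so on. Any deviation drops to the rejecting sink S4. Once S3 is reached the prefix is confirmed and every continuation is accepted.
5 states suffice.
        p   q  
>  S0   S1  S4 
   S1   S4  S2 
   S2   S3  S4 
 * S3   S3  S3 
   S4   S4  S4 
(> = start, * = accepting)

start=S0 accept=S3 S0-p->S1 S0-q->S4 S1-p->S4 S1-q->S2 S2-p->S3 S2-q->S4 S3-p->S3 S3-q->S3 S4-p->S4 S4-q->S4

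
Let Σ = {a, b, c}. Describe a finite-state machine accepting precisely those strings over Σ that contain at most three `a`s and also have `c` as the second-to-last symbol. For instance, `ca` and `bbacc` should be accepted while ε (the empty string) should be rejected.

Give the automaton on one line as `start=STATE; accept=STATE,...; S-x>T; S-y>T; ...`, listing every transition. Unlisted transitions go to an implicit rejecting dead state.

start=q0; accept=q5,q6,q7,q10,q11,q14,q15,q16; q0-a>q1; q0-b>q0; q0-c>q2; q1-a>q3; q1-b>q1; q1-c>q4; q2-a>q5; q2-b>q6; q2-c>q7; q3-a>q8; q3-b>q3; q3-c>q9; q4-a>q10; q4-b>q5; q4-c>q11; q5-a>q3; q5-b>q1; q5-c>q4; q6-a>q1; q6-b>q0; q6-c>q2; q7-a>q5; q7-b>q6; q7-c>q7; q8-a>q12; q8-b>q8; q8-c>q13; q9-a>q14; q9-b>q10; q9-c>q15; q10-a>q8; q10-b>q3; q10-c>q9; q11-a>q10; q11-b>q5; q11-c>q11; q12-a>q12; q12-b>q12; q12-c>q12; q13-a>q12; q13-b>q14; q13-c>q16; q14-a>q12; q14-b>q8; q14-c>q13; q15-a>q14; q15-b>q10; q15-c>q15; q16-a>q12; q16-b>q14; q16-c>q16

Run two small machines in parallel and take their product. The first has 5 states tracking the count of `a`s, saturating at 4; the second has 13 states tracking the last 2 symbols read. A product state is a pair (one from each), accepting exactly when both do. After merging equivalent states the machine shrinks.
          a    b    c  
>  q0     q1   q0   q2 
   q1     q3   q1   q4 
   q2     q5   q6   q7 
   q3     q8   q3   q9 
   q4    q10   q5  q11 
 * q5     q3   q1   q4 
 * q6     q1   q0   q2 
 * q7     q5   q6   q7 
   q8    q12   q8  q13 
   q9    q14  q10  q15 
 * q10    q8   q3   q9 
 * q11   q10   q5  q11 
   q12   q12  q12  q12 
   q13   q12  q14  q16 
 * q14   q12   q8  q13 
 * q15   q14  q10  q15 
 * q16   q12  q14  q16 
(> = start, * = accepting)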